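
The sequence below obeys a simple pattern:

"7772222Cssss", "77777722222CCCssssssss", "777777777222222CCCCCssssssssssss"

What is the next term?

Each string has the form 7^{3n} 2^{n+3} C^{2n-1} s^{4n} (n = 1, 2, …).
At n = 4 the blocks have lengths 12, 7, 7, 16.

7777777777772222222CCCCCCCssssssssssssssss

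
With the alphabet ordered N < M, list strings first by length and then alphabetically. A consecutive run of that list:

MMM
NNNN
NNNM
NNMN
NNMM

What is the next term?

Find the rightmost character of NNMM below M, bump it to the next letter, and reset everything to its right to N.

NMNN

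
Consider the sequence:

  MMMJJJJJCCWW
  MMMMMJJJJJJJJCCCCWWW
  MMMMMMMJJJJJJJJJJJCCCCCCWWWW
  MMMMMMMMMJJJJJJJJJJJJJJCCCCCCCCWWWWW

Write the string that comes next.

Reading off run lengths: M runs 3, 5, 7, 9; J runs 5, 8, 11, 14; C runs 2, 4, 6, 8; W runs 2, 3, 4, 5 — each is linear in n (n = 1, 2, …).
Setting n = 5 gives 11, 17, 10, 6 characters in each block.

MMMMMMMMMMMJJJJJJJJJJJJJJJJJCCCCCCCCCCWWWWWW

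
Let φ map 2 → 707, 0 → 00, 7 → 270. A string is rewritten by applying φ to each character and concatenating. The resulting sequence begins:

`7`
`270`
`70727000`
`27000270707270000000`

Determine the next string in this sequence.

φ(27000270707270000000) expands symbol-by-symbol to 707 270 00 00 00 707 270 00 270 00 270 707 270 00 00 00 00 00 00 00; joining the 20 pieces gives the next term.

707270000000707270002700027070727000000000000000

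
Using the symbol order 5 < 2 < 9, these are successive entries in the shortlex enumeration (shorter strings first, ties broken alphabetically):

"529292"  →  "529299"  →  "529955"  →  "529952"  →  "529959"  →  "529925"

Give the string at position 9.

529995

Continuing the enumeration 3 steps past 529925: 529925 → 529922 → 529929 → (answer).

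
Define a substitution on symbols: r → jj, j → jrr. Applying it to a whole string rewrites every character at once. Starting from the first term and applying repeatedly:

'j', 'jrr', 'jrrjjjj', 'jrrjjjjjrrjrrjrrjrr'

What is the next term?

Replace each of the 19 characters of jrrjjjjjrrjrrjrrjrr in place — jrr jj jj jrr jrr jrr jrr jrr jj jj jrr jj jj jrr jj jj jrr jj jj — and concatenate.

jrrjjjjjrrjrrjrrjrrjrrjjjjjrrjjjjjrrjjjjjrrjjjj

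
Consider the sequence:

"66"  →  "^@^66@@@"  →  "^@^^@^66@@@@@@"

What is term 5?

^@^^@^^@^^@^66@@@@@@@@@@@@

Each term wraps the previous one in ^@^ on the left and @@@ on the right.
From ^@^^@^66@@@@@@, 2 further steps: ^@^^@^66@@@@@@ → ^@^^@^^@^66@@@@@@@@@ → (answer).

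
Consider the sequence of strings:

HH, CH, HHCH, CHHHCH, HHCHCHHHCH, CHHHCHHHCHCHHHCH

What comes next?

HHCHCHHHCHCHHHCHHHCHCHHHCH

This is a Fibonacci-style word recurrence s(k) = s(k−2)·s(k−1): e.g. HH·CH = HHCH.
So term 7 is HHCHCHHHCH·CHHHCHHHCHCHHHCH.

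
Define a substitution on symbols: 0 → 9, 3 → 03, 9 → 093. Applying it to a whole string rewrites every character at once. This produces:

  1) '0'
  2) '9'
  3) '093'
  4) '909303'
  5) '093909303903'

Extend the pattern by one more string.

Rewriting each symbol of 093909303903: 0→9, 9→093, 3→03, 9→093, 0→9, 9→093, 3→03, 0→9, 3→03, 9→093, 0→9, 3→03, which concatenates to 9 093 03 093 9 093 03 9 03 093 9 03.

909303093909303903093903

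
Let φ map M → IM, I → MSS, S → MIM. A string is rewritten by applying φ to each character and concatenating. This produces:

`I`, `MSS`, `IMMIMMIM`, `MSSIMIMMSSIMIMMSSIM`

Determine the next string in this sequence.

φ(MSSIMIMMSSIMIMMSSIM) expands symbol-by-symbol to IM MIM MIM MSS IM MSS IM IM MIM MIM MSS IM MSS IM IM MIM MIM MSS IM; joining the 19 pieces gives the next term.

IMMIMMIMMSSIMMSSIMIMMIMMIMMSSIMMSSIMIMMIMMIMMSSIM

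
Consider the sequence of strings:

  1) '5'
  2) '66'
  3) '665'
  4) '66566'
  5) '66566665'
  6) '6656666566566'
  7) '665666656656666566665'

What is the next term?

This is a Fibonacci-style word recurrence s(k) = s(k−1)·s(k−2): e.g. 66·5 = 665.
So term 8 is 665666656656666566665·6656666566566.

6656666566566665666656656666566566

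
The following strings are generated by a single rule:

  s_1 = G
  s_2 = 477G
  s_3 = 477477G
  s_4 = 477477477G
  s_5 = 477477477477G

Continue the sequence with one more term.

The strings grow by a fixed prefix 477 each time.
Applying this once more to 477477477477G:

477477477477477G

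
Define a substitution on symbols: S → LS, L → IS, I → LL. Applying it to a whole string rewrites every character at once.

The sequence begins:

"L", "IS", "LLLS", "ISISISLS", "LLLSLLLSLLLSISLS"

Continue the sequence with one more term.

Replace each of the 16 characters of LLLSLLLSLLLSISLS in place — IS IS IS LS IS IS IS LS IS IS IS LS LL LS IS LS — and concatenate.

ISISISLSISISISLSISISISLSLLLSISLS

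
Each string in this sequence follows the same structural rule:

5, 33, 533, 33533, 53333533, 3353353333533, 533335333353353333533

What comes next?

3353353333533533335333353353333533

This is a Fibonacci-style word recurrence s(k) = s(k−2)·s(k−1): e.g. 5·33 = 533.
So term 8 is 3353353333533·533335333353353333533.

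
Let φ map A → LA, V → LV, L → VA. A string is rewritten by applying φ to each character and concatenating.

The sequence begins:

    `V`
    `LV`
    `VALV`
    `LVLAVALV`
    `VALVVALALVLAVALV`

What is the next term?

LVLAVALVLVLAVALAVALVVALALVLAVALV

φ(VALVVALALVLAVALV) expands symbol-by-symbol to LV LA VA LV LV LA VA LA VA LV VA LA LV LA VA LV; joining the 16 pieces gives the next term.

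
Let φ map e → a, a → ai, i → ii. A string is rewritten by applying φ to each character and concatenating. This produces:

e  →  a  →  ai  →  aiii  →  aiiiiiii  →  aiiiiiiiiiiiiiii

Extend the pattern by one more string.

Rewriting the 16 symbols of aiiiiiiiiiiiiiii one by one yields ai ii ii ii ii ii ii ii ii ii ii ii ii ii ii ii; concatenated:

aiiiiiiiiiiiiiiiiiiiiiiiiiiiiiii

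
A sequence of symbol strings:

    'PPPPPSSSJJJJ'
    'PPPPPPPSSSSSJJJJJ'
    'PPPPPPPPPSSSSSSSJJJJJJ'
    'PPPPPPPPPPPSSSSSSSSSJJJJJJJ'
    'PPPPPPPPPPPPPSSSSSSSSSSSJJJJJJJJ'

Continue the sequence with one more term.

Reading off run lengths: P runs 5, 7, 9, 11, 13; S runs 3, 5, 7, 9, 11; J runs 4, 5, 6, 7, 8 — each is linear in n, where the shown terms are n = 2, 3, 4, 5, 6.
Setting n = 7 gives 15, 13, 9 characters in each block.

PPPPPPPPPPPPPPPSSSSSSSSSSSSSJJJJJJJJJ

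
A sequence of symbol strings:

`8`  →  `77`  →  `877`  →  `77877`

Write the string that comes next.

87777877

This is a Fibonacci-style word recurrence s(k) = s(k−2)·s(k−1): e.g. 8·77 = 877.
So term 5 is 877·77877.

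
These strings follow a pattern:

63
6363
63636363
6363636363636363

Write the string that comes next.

Each string is two copies of the previous one concatenated.
Doubling 6363636363636363:

63636363636363636363636363636363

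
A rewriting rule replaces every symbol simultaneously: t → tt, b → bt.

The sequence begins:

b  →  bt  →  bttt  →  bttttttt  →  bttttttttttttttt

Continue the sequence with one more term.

Rewriting the 16 symbols of bttttttttttttttt one by one yields bt tt tt tt tt tt tt tt tt tt tt tt tt tt tt tt; concatenated:

bttttttttttttttttttttttttttttttt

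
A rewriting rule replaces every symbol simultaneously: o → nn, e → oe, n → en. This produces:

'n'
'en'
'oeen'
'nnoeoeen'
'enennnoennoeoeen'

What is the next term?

Rewriting the 16 symbols of enennnoennoeoeen one by one yields oe en oe en en en nn oe en en nn oe nn oe oe en; concatenated:

oeenoeenenennnoeenennnoennoeoeen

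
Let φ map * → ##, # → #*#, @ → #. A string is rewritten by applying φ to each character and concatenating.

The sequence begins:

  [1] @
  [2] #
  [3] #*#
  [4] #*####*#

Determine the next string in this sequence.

#*####*##*##*##*####*#

Expanding #*####*#: #→#*#, *→##, #→#*#, #→#*#, #→#*#, #→#*#, *→##, #→#*#. Concatenated: #*# ## #*# #*# #*# #*# ## #*#.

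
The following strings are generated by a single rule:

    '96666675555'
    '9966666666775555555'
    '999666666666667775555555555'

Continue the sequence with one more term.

99996666666666666677775555555555555

Each string has the form 9^{n} 6^{3n+2} 7^{n} 5^{3n+1} (n = 1, 2, …).
For the next term, n = 4, so the run lengths are 4, 14, 4, 13.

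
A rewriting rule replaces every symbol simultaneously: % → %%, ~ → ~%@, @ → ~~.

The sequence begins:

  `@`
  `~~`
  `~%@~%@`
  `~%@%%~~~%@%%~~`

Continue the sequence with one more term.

Rewriting the 14 symbols of ~%@%%~~~%@%%~~ one by one yields ~%@ %% ~~ %% %% ~%@ ~%@ ~%@ %% ~~ %% %% ~%@ ~%@; concatenated:

~%@%%~~%%%%~%@~%@~%@%%~~%%%%~%@~%@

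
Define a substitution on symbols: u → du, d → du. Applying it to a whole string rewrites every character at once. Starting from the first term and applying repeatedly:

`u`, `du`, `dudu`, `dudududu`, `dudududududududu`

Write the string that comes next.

Applying the rule to each of the 16 symbols of dudududududududu gives the pieces du du du du du du du du du du du du du du du du, which concatenate to the answer.

dudududududududududududududududu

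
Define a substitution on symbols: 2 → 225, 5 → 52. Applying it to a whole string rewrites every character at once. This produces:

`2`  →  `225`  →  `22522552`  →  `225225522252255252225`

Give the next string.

φ(225225522252255252225) expands symbol-by-symbol to 225 225 52 225 225 52 52 225 225 225 52 225 225 52 52 225 52 225 225 225 52; joining the 21 pieces gives the next term.

2252255222522552522252252255222522552522255222522522552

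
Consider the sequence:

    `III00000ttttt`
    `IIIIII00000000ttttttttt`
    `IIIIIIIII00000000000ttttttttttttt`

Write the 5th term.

IIIIIIIIIIIIIII00000000000000000ttttttttttttttttttttt

Each string has the form I^{3n} 0^{3n+2} t^{4n+1} (n = 1, 2, …).
For term 5, n = 5, so the run lengths are 15, 17, 21.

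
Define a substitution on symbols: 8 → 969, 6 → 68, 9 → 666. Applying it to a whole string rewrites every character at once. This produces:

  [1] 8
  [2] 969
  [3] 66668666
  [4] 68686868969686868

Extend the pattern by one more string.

Rewriting the 17 symbols of 68686868969686868 one by one yields 68 969 68 969 68 969 68 969 666 68 666 68 969 68 969 68 969; concatenated:

6896968969689696896966668666689696896968969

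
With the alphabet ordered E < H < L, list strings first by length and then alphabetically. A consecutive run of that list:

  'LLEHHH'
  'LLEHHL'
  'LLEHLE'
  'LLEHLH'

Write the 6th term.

Advancing 2 positions from LLEHLH through LLEHLH → LLEHLL reaches term 6.

LLELEE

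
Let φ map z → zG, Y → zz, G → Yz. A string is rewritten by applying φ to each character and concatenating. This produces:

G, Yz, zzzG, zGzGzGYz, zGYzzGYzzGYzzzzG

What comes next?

zGYzzzzGzGYzzzzGzGYzzzzGzGzGzGYz

Replace each of the 16 characters of zGYzzGYzzGYzzzzG in place — zG Yz zz zG zG Yz zz zG zG Yz zz zG zG zG zG Yz — and concatenate.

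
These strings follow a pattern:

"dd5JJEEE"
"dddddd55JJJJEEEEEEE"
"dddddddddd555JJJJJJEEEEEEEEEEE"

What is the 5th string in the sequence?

Reading off run lengths: d runs 2, 6, 10; 5 runs 1, 2, 3; J runs 2, 4, 6; E runs 3, 7, 11 — each is linear in n (n = 1, 2, …).
Setting n = 5 gives 18, 5, 10, 19 characters in each block.

dddddddddddddddddd55555JJJJJJJJJJEEEEEEEEEEEEEEEEEEE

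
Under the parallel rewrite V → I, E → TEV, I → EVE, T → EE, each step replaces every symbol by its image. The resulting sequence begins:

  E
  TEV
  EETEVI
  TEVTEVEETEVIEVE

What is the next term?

EETEVIEETEVITEVTEVEETEVIEVETEVITEV

Replace each of the 15 characters of TEVTEVEETEVIEVE in place — EE TEV I EE TEV I TEV TEV EE TEV I EVE TEV I TEV — and concatenate.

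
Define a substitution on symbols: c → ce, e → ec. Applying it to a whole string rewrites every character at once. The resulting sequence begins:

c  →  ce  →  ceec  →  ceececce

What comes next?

ceececceecceceec

Expanding ceececce: c→ce, e→ec, e→ec, c→ce, e→ec, c→ce, c→ce, e→ec. Concatenated: ce ec ec ce ec ce ce ec.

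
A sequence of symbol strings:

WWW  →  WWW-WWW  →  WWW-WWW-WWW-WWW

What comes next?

Every step duplicates the string with '-' between the halves.
Doubling WWW-WWW-WWW-WWW with '-' between the halves:

WWW-WWW-WWW-WWW-WWW-WWW-WWW-WWW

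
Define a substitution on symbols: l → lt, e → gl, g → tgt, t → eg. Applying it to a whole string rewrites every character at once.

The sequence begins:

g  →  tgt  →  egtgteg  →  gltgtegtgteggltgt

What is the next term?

φ(gltgtegtgteggltgt) expands symbol-by-symbol to tgt lt eg tgt eg gl tgt eg tgt eg gl tgt tgt lt eg tgt eg; joining the 17 pieces gives the next term.

tgtltegtgteggltgtegtgteggltgttgtltegtgteg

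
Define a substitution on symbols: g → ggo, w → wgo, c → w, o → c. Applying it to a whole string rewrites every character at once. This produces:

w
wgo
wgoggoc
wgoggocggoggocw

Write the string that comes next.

Applying the rule to each of the 15 symbols of wgoggocggoggocw gives the pieces wgo ggo c ggo ggo c w ggo ggo c ggo ggo c w wgo, which concatenate to the answer.

wgoggocggoggocwggoggocggoggocwwgo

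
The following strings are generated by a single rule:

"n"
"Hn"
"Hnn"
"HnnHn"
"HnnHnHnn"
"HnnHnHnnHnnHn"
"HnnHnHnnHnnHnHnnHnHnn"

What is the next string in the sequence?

HnnHnHnnHnnHnHnnHnHnnHnnHnHnnHnnHn

This is a Fibonacci-style word recurrence s(k) = s(k−1)·s(k−2): e.g. Hn·n = Hnn.
The next term joins HnnHnHnnHnnHnHnnHnHnn and HnnHnHnnHnnHn.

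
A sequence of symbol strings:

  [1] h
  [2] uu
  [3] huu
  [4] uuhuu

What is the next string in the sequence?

huuuuhuu

This is a Fibonacci-style word recurrence s(k) = s(k−2)·s(k−1): e.g. h·uu = huu.
Continuing: huu · uuhuu gives term 5.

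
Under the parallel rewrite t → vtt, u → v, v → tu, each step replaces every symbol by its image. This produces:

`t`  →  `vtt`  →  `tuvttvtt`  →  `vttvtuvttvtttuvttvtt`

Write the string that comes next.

tuvttvtttuvttvtuvttvtttuvttvttvttvtuvttvtttuvttvtt

Replace each of the 20 characters of vttvtuvttvtttuvttvtt in place — tu vtt vtt tu vtt v tu vtt vtt tu vtt vtt vtt v tu vtt vtt tu vtt vtt — and concatenate.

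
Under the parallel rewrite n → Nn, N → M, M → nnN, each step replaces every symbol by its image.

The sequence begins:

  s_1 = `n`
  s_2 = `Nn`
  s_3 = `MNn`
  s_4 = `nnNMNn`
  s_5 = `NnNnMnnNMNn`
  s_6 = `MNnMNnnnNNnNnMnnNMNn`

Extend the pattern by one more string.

Applying the rule to each of the 20 symbols of MNnMNnnnNNnNnMnnNMNn gives the pieces nnN M Nn nnN M Nn Nn Nn M M Nn M Nn nnN Nn Nn M nnN M Nn, which concatenate to the answer.

nnNMNnnnNMNnNnNnMMNnMNnnnNNnNnMnnNMNn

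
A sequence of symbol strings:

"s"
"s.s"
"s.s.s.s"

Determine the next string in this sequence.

Every step duplicates the string with '.' between the halves.
Doubling s.s.s.s with '.' between the halves:

s.s.s.s.s.s.s.s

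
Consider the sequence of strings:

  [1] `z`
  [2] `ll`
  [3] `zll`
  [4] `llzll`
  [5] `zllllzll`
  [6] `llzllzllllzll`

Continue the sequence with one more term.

From term 3 onward, concatenate the second-to-last term with the last: z·ll = zll, ll·zll = llzll, …
The next term joins zllllzll and llzllzllllzll.

zllllzllllzllzllllzll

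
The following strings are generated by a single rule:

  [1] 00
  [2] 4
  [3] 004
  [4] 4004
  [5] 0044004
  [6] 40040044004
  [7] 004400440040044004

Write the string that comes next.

40040044004004400440040044004

From term 3 onward, concatenate the second-to-last term with the last: 00·4 = 004, 4·004 = 4004, …
The next term joins 40040044004 and 004400440040044004.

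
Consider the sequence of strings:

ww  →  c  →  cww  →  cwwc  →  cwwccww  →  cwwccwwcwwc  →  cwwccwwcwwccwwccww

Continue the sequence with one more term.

This is a Fibonacci-style word recurrence s(k) = s(k−1)·s(k−2): e.g. c·ww = cww.
The next term joins cwwccwwcwwccwwccww and cwwccwwcwwc.

cwwccwwcwwccwwccwwcwwccwwcwwc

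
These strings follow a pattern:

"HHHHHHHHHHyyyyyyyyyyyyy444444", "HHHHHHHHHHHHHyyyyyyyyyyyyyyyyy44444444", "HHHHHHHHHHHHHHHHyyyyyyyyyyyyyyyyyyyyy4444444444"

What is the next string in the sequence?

HHHHHHHHHHHHHHHHHHHyyyyyyyyyyyyyyyyyyyyyyyyy444444444444

Reading off run lengths: H runs 10, 13, 16; y runs 13, 17, 21; 4 runs 6, 8, 10 — each is linear in n, where the shown terms are n = 3, 4, 5.
At n = 6 the blocks have lengths 19, 25, 12.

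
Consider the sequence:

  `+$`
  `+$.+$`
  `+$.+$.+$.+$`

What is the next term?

s(k+1) = s(k)·.·s(k) — each term doubles the last with '.' between the halves.
One more doubling of +$.+$.+$.+$ gives the answer.

+$.+$.+$.+$.+$.+$.+$.+$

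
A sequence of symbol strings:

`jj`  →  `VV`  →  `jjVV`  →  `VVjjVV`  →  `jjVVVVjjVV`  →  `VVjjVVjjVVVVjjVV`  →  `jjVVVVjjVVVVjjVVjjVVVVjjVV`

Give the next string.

VVjjVVjjVVVVjjVVjjVVVVjjVVVVjjVVjjVVVVjjVV

This is a Fibonacci-style word recurrence s(k) = s(k−2)·s(k−1): e.g. jj·VV = jjVV.
The next term joins VVjjVVjjVVVVjjVV and jjVVVVjjVVVVjjVVjjVVVVjjVV.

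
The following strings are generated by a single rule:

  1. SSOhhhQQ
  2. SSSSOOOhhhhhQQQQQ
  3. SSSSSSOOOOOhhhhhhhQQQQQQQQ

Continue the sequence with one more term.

Each string has the form S^{2n} O^{2n-1} h^{2n+1} Q^{3n-1} (n = 1, 2, …).
For the next term, n = 4, so the run lengths are 8, 7, 9, 11.

SSSSSSSSOOOOOOOhhhhhhhhhQQQQQQQQQQQ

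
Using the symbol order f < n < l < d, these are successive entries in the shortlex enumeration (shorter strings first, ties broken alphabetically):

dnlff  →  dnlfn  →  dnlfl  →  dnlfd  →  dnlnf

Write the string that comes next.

Treat dnlnf as a base-4 numeral over the given alphabet and add one, carrying through any trailing d's.

dnlnn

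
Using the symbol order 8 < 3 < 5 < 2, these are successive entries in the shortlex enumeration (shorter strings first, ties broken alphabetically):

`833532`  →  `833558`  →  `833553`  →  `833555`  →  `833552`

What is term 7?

833523

Continuing the enumeration 2 steps past 833552: 833552 → 833528 → (answer).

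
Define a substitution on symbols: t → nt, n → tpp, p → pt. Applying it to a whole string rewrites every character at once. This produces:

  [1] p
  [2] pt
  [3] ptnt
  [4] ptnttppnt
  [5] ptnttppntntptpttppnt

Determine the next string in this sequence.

Rewriting the 20 symbols of ptnttppntntptpttppnt one by one yields pt nt tpp nt nt pt pt tpp nt tpp nt pt nt pt nt nt pt pt tpp nt; concatenated:

ptnttppntntptpttppnttppntptntptntntptpttppnt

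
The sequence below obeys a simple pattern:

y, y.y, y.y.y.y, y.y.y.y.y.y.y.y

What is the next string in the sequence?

y.y.y.y.y.y.y.y.y.y.y.y.y.y.y.y

s(k+1) = s(k)·.·s(k) — each term doubles the last with '.' between the halves.
One more doubling of y.y.y.y.y.y.y.y gives the answer.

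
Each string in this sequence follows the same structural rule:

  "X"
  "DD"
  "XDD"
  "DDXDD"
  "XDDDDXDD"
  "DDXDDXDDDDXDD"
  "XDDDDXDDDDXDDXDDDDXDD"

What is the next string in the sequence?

Each term (from the third on) is the two preceding terms concatenated in order: term 3 = X·DD = XDD.
Continuing: DDXDDXDDDDXDD · XDDDDXDDDDXDDXDDDDXDD gives term 8.

DDXDDXDDDDXDDXDDDDXDDDDXDDXDDDDXDD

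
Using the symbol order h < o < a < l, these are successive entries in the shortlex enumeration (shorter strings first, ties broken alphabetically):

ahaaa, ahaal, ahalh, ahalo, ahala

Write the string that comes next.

Treat ahala as a base-4 numeral over the given alphabet and add one, carrying through any trailing l's.

ahall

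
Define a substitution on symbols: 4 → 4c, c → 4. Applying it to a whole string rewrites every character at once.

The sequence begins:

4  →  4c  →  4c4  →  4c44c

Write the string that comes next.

Rewriting each symbol of 4c44c: 4→4c, c→4, 4→4c, 4→4c, c→4, which concatenates to 4c 4 4c 4c 4.

4c44c4c4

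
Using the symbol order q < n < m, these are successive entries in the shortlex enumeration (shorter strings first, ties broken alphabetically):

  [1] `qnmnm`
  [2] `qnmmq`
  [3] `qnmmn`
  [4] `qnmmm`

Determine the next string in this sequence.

The successor of qnmmm increments the rightmost position that isn't already m and resets every position after it to q.

qmqqq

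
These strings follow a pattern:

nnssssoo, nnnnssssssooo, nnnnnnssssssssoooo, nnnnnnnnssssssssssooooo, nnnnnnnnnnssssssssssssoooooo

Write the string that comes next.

Reading off run lengths: n runs 2, 4, 6, 8, 10; s runs 4, 6, 8, 10, 12; o runs 2, 3, 4, 5, 6 — each is linear in n (n = 1, 2, …).
For the next term, n = 6, so the run lengths are 12, 14, 7.

nnnnnnnnnnnnssssssssssssssooooooo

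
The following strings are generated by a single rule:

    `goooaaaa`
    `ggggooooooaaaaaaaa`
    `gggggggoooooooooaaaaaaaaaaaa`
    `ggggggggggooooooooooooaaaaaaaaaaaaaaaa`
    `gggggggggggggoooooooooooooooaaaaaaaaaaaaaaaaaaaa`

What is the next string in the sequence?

ggggggggggggggggooooooooooooooooooaaaaaaaaaaaaaaaaaaaaaaaa

The n-th term is 3n-2 g's then 3n o's then 4n a's (n = 1, 2, …).
At n = 6 the blocks have lengths 16, 18, 24.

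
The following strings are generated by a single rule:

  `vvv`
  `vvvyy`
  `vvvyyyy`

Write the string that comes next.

Every step adds yy to the end: s(k+1) = s(k)·yy.
So the next term is vvvyyyy·yy.

vvvyyyyyy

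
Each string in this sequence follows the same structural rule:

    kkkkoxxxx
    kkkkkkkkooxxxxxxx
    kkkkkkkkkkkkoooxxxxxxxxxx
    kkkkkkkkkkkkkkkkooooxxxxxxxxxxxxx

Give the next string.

Term n consists of 4n k's, followed by n o's, followed by 3n+1 x's (n = 1, 2, …).
Setting n = 5 gives 20, 5, 16 characters in each block.

kkkkkkkkkkkkkkkkkkkkoooooxxxxxxxxxxxxxxxx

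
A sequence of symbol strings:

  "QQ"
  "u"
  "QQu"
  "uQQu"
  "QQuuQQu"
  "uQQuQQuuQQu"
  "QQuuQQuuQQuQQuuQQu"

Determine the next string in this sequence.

uQQuQQuuQQuQQuuQQuuQQuQQuuQQu

From term 3 onward, concatenate the second-to-last term with the last: QQ·u = QQu, u·QQu = uQQu, …
Continuing: uQQuQQuuQQu · QQuuQQuuQQuQQuuQQu gives term 8.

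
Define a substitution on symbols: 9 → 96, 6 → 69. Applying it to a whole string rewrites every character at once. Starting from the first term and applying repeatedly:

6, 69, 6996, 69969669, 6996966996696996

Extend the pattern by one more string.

69969669966969969669699669969669

Replace each of the 16 characters of 6996966996696996 in place — 69 96 96 69 96 69 69 96 96 69 69 96 69 96 96 69 — and concatenate.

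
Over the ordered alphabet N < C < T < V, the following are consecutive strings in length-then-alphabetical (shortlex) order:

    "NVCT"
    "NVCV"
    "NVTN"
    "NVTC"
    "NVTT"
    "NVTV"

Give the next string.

NVVN

Treat NVTV as a base-4 numeral over the given alphabet and add one, carrying through any trailing V's.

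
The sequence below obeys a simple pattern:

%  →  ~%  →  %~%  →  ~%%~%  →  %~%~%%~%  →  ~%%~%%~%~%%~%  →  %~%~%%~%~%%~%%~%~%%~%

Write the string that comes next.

This is a Fibonacci-style word recurrence s(k) = s(k−2)·s(k−1): e.g. %·~% = %~%.
So term 8 is ~%%~%%~%~%%~%·%~%~%%~%~%%~%%~%~%%~%.

~%%~%%~%~%%~%%~%~%%~%~%%~%%~%~%%~%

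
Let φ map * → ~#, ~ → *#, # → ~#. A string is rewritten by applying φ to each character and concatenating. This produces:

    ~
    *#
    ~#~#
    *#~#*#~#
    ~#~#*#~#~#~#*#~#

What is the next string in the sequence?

Rewriting the 16 symbols of ~#~#*#~#~#~#*#~# one by one yields *# ~# *# ~# ~# ~# *# ~# *# ~# *# ~# ~# ~# *# ~#; concatenated:

*#~#*#~#~#~#*#~#*#~#*#~#~#~#*#~#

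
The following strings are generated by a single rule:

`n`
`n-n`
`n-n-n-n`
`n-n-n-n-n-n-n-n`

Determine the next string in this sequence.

n-n-n-n-n-n-n-n-n-n-n-n-n-n-n-n

Every step duplicates the string with '-' between the halves.
So the next term is two copies of n-n-n-n-n-n-n-n with '-' between the halves.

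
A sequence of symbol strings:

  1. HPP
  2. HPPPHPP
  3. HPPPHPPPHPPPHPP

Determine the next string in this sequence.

Each string is two copies of the previous one joined by 'P'.
So the next term is two copies of HPPPHPPPHPPPHPP with 'P' between the halves.

HPPPHPPPHPPPHPPPHPPPHPPPHPPPHPP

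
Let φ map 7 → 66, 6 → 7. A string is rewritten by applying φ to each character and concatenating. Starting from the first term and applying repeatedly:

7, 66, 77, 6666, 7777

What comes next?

Rewriting each symbol of 7777: 7→66, 7→66, 7→66, 7→66, which concatenates to 66 66 66 66.

66666666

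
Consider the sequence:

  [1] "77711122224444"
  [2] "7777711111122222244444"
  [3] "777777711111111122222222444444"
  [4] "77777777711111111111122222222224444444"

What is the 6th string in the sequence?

Term n consists of 2n+1 7's, followed by 3n 1's, followed by 2n+2 2's, followed by n+3 4's (n = 1, 2, …).
For term 6, n = 6, so the run lengths are 13, 18, 14, 9.

777777777777711111111111111111122222222222222444444444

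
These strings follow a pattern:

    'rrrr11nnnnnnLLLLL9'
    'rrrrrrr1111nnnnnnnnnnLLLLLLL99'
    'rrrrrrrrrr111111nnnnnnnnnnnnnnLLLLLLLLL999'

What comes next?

rrrrrrrrrrrrr11111111nnnnnnnnnnnnnnnnnnLLLLLLLLLLL9999

The n-th term is 3n+1 r's then 2n 1's then 4n+2 n's then 2n+3 L's then n 9's (n = 1, 2, …).
At n = 4 the blocks have lengths 13, 8, 18, 11, 4.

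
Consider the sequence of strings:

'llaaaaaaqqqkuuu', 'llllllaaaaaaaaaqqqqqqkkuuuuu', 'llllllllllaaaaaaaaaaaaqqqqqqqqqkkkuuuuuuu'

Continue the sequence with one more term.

llllllllllllllaaaaaaaaaaaaaaaqqqqqqqqqqqqkkkkuuuuuuuuu

Each string has the form l^{4n-2} a^{3n+3} q^{3n} k^{n} u^{2n+1} (n = 1, 2, …).
Setting n = 4 gives 14, 15, 12, 4, 9 characters in each block.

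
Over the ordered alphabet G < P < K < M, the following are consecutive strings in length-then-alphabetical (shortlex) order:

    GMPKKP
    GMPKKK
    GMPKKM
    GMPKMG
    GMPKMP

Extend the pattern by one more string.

GMPKMK

The successor of GMPKMP increments the rightmost position that isn't already M and resets every position after it to G.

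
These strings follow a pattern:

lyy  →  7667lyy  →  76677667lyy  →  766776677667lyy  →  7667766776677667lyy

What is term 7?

766776677667766776677667lyy

The strings grow by a fixed prefix 7667 each time.
From 7667766776677667lyy, 2 further steps: 7667766776677667lyy → 76677667766776677667lyy → (answer).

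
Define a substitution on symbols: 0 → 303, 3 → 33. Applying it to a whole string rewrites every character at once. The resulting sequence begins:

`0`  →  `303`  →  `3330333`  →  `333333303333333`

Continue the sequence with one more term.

φ(333333303333333) expands symbol-by-symbol to 33 33 33 33 33 33 33 303 33 33 33 33 33 33 33; joining the 15 pieces gives the next term.

3333333333333330333333333333333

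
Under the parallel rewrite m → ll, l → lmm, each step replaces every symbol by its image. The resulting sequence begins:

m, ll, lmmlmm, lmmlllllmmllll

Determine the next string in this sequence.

Replace each of the 14 characters of lmmlllllmmllll in place — lmm ll ll lmm lmm lmm lmm lmm ll ll lmm lmm lmm lmm — and concatenate.

lmmlllllmmlmmlmmlmmlmmlllllmmlmmlmmlmm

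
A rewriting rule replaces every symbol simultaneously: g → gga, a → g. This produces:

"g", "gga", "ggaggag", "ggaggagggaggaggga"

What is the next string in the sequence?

ggaggagggaggagggaggaggagggaggagggaggaggag

Replace each of the 17 characters of ggaggagggaggaggga in place — gga gga g gga gga g gga gga gga g gga gga g gga gga gga g — and concatenate.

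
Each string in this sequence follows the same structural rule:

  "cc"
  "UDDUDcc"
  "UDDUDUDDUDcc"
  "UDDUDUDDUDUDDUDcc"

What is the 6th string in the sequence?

UDDUDUDDUDUDDUDUDDUDUDDUDcc

The strings grow by a fixed prefix UDDUD each time.
From UDDUDUDDUDUDDUDcc, 2 further steps: UDDUDUDDUDUDDUDcc → UDDUDUDDUDUDDUDUDDUDcc → (answer).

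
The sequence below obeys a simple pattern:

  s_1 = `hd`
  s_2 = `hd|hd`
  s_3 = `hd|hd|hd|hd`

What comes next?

hd|hd|hd|hd|hd|hd|hd|hd

Each string is two copies of the previous one joined by '|'.
So the next term is two copies of hd|hd|hd|hd with '|' between the halves.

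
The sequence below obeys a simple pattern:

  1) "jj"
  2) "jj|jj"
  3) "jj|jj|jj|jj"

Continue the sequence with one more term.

jj|jj|jj|jj|jj|jj|jj|jj

s(k+1) = s(k)·|·s(k) — each term doubles the last with '|' between the halves.
One more doubling of jj|jj|jj|jj gives the answer.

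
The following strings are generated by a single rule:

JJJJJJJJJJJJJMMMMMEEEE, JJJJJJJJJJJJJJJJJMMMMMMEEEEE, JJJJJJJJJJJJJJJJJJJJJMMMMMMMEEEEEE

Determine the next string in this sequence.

JJJJJJJJJJJJJJJJJJJJJJJJJMMMMMMMMEEEEEEE

Each string has the form J^{4n+1} M^{n+2} E^{n+1}, where the shown terms are n = 3, 4, 5.
At n = 6 the blocks have lengths 25, 8, 7.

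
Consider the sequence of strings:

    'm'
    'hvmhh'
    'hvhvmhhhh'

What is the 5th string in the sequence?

hvhvhvhvmhhhhhhhh

Each term wraps the previous one in hv on the left and hh on the right.
From hvhvmhhhh, 2 further steps: hvhvmhhhh → hvhvhvmhhhhhh → (answer).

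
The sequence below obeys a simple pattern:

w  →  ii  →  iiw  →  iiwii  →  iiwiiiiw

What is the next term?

iiwiiiiwiiwii

From term 3 onward, concatenate the last term with the second-to-last: ii·w = iiw, iiw·ii = iiwii, …
The next term joins iiwiiiiw and iiwii.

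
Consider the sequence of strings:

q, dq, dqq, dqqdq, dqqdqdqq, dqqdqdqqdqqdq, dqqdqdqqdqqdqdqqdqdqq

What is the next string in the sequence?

Each term (from the third on) is the previous term followed by the one before it: term 3 = dq·q = dqq.
Continuing: dqqdqdqqdqqdqdqqdqdqq · dqqdqdqqdqqdq gives term 8.

dqqdqdqqdqqdqdqqdqdqqdqqdqdqqdqqdq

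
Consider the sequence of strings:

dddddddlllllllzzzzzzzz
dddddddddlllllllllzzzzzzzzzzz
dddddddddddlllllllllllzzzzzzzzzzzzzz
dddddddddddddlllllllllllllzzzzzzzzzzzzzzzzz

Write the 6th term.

Term n consists of 2n+1 d's, followed by 2n+1 l's, followed by 3n-1 z's, where the shown terms are n = 3, 4, 5, 6.
Setting n = 8 gives 17, 17, 23 characters in each block.

dddddddddddddddddlllllllllllllllllzzzzzzzzzzzzzzzzzzzzzzz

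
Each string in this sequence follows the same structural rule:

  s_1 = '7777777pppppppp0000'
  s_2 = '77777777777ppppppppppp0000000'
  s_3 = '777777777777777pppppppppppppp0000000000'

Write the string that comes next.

The n-th term is 4n-1 7's then 3n+2 p's then 3n-2 0's, where the shown terms are n = 2, 3, 4.
Setting n = 5 gives 19, 17, 13 characters in each block.

7777777777777777777ppppppppppppppppp0000000000000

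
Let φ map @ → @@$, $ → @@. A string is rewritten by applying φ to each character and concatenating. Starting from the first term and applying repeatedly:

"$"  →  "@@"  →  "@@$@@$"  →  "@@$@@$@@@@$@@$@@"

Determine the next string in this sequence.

@@$@@$@@@@$@@$@@@@$@@$@@$@@$@@@@$@@$@@@@$@@$

Replace each of the 16 characters of @@$@@$@@@@$@@$@@ in place — @@$ @@$ @@ @@$ @@$ @@ @@$ @@$ @@$ @@$ @@ @@$ @@$ @@ @@$ @@$ — and concatenate.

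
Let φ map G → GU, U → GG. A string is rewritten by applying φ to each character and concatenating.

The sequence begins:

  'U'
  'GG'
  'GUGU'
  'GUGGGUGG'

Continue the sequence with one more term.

Expanding GUGGGUGG: G→GU, U→GG, G→GU, G→GU, G→GU, U→GG, G→GU, G→GU. Concatenated: GU GG GU GU GU GG GU GU.

GUGGGUGUGUGGGUGU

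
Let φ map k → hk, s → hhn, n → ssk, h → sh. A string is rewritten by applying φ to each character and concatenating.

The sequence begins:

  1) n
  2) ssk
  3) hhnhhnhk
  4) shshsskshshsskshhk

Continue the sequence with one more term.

Applying the rule to each of the 18 symbols of shshsskshshsskshhk gives the pieces hhn sh hhn sh hhn hhn hk hhn sh hhn sh hhn hhn hk hhn sh sh hk, which concatenate to the answer.

hhnshhhnshhhnhhnhkhhnshhhnshhhnhhnhkhhnshshhk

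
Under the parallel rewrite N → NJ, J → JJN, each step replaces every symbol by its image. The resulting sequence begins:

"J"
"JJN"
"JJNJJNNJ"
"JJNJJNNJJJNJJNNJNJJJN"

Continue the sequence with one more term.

Rewriting the 21 symbols of JJNJJNNJJJNJJNNJNJJJN one by one yields JJN JJN NJ JJN JJN NJ NJ JJN JJN JJN NJ JJN JJN NJ NJ JJN NJ JJN JJN JJN NJ; concatenated:

JJNJJNNJJJNJJNNJNJJJNJJNJJNNJJJNJJNNJNJJJNNJJJNJJNJJNNJ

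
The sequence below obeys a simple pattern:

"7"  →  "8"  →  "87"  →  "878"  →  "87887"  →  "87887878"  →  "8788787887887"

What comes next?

From term 3 onward, concatenate the last term with the second-to-last: 8·7 = 87, 87·8 = 878, …
So term 8 is 8788787887887·87887878.

878878788788787887878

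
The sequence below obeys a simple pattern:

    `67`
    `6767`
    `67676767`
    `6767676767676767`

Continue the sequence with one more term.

67676767676767676767676767676767

Each string is two copies of the previous one concatenated.
So the next term is two copies of 6767676767676767.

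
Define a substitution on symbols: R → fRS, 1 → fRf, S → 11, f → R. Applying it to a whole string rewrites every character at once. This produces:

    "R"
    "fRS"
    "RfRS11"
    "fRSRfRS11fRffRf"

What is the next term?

RfRS11fRSRfRS11fRffRfRfRSRRfRSR

Replace each of the 15 characters of fRSRfRS11fRffRf in place — R fRS 11 fRS R fRS 11 fRf fRf R fRS R R fRS R — and concatenate.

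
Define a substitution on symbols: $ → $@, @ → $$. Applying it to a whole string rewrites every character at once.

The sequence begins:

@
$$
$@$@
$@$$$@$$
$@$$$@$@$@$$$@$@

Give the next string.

$@$$$@$@$@$$$@$$$@$$$@$@$@$$$@$$

φ($@$$$@$@$@$$$@$@) expands symbol-by-symbol to $@ $$ $@ $@ $@ $$ $@ $$ $@ $$ $@ $@ $@ $$ $@ $$; joining the 16 pieces gives the next term.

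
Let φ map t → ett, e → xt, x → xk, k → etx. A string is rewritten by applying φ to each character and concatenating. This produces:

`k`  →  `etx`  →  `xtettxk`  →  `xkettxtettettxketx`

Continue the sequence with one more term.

Rewriting the 18 symbols of xkettxtettettxketx one by one yields xk etx xt ett ett xk ett xt ett ett xt ett ett xk etx xt ett xk; concatenated:

xketxxtettettxkettxtettettxtettettxketxxtettxk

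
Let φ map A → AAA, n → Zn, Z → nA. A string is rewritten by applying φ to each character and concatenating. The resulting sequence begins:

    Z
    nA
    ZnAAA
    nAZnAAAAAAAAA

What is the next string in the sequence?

φ(nAZnAAAAAAAAA) expands symbol-by-symbol to Zn AAA nA Zn AAA AAA AAA AAA AAA AAA AAA AAA AAA; joining the 13 pieces gives the next term.

ZnAAAnAZnAAAAAAAAAAAAAAAAAAAAAAAAAAA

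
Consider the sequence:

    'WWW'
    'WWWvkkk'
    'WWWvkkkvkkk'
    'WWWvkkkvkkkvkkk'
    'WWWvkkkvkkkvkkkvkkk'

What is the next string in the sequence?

Every step adds vkkk to the end: s(k+1) = s(k)·vkkk.
One more step from WWWvkkkvkkkvkkkvkkk gives the answer.

WWWvkkkvkkkvkkkvkkkvkkk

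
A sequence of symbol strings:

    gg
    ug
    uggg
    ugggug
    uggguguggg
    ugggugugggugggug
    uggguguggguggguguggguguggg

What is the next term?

ugggugugggugggugugggugugggugggugugggugggug

This is a Fibonacci-style word recurrence s(k) = s(k−1)·s(k−2): e.g. ug·gg = uggg.
Continuing: uggguguggguggguguggguguggg · ugggugugggugggug gives term 8.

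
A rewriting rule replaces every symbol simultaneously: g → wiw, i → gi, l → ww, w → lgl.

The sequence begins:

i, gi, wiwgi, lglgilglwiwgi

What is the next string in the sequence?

φ(lglgilglwiwgi) expands symbol-by-symbol to ww wiw ww wiw gi ww wiw ww lgl gi lgl wiw gi; joining the 13 pieces gives the next term.

wwwiwwwwiwgiwwwiwwwlglgilglwiwgi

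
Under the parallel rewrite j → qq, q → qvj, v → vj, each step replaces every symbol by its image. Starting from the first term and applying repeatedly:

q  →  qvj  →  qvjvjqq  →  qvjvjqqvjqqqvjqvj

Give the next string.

Rewriting the 17 symbols of qvjvjqqvjqqqvjqvj one by one yields qvj vj qq vj qq qvj qvj vj qq qvj qvj qvj vj qq qvj vj qq; concatenated:

qvjvjqqvjqqqvjqvjvjqqqvjqvjqvjvjqqqvjvjqq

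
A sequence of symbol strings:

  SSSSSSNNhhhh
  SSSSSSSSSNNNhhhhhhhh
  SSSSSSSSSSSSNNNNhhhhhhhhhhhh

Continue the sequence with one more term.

SSSSSSSSSSSSSSSNNNNNhhhhhhhhhhhhhhhh

Term n consists of 3n+3 S's, followed by n+1 N's, followed by 4n h's (n = 1, 2, …).
For the next term, n = 4, so the run lengths are 15, 5, 16.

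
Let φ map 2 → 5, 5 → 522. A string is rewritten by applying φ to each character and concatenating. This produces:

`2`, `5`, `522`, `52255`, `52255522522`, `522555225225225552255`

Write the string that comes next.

Rewriting the 21 symbols of 522555225225225552255 one by one yields 522 5 5 522 522 522 5 5 522 5 5 522 5 5 522 522 522 5 5 522 522; concatenated:

5225552252252255522555225552252252255522522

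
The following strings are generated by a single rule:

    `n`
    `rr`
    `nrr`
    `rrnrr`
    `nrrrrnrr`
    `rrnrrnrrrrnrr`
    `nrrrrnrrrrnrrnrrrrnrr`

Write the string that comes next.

From term 3 onward, concatenate the second-to-last term with the last: n·rr = nrr, rr·nrr = rrnrr, …
Continuing: rrnrrnrrrrnrr · nrrrrnrrrrnrrnrrrrnrr gives term 8.

rrnrrnrrrrnrrnrrrrnrrrrnrrnrrrrnrr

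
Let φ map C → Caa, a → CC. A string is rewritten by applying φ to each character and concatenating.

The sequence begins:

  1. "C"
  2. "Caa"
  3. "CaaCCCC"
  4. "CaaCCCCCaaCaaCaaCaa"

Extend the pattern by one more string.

Applying the rule to each of the 19 symbols of CaaCCCCCaaCaaCaaCaa gives the pieces Caa CC CC Caa Caa Caa Caa Caa CC CC Caa CC CC Caa CC CC Caa CC CC, which concatenate to the answer.

CaaCCCCCaaCaaCaaCaaCaaCCCCCaaCCCCCaaCCCCCaaCCCC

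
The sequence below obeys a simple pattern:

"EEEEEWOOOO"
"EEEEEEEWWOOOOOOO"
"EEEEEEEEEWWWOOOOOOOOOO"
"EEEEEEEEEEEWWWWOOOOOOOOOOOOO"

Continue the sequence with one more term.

EEEEEEEEEEEEEWWWWWOOOOOOOOOOOOOOOO

Reading off run lengths: E runs 5, 7, 9, 11; W runs 1, 2, 3, 4; O runs 4, 7, 10, 13 — each is linear in n (n = 1, 2, …).
For the next term, n = 5, so the run lengths are 13, 5, 16.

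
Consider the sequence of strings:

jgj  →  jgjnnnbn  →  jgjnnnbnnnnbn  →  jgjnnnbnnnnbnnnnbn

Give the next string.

Every step adds nnnbn to the end: s(k+1) = s(k)·nnnbn.
One more step from jgjnnnbnnnnbnnnnbn gives the answer.

jgjnnnbnnnnbnnnnbnnnnbn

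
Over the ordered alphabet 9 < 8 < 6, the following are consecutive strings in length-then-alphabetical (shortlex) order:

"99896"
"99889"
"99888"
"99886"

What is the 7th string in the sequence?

Stepping forward 3 times from 99886: 99886 → 99869 → 99868, then the target.

99866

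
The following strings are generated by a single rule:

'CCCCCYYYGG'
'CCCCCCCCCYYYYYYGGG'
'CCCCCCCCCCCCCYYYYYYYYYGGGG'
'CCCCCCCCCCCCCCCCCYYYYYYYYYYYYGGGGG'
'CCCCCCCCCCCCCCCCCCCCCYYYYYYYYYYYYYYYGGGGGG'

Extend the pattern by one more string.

Term n consists of 4n+1 C's, followed by 3n Y's, followed by n+1 G's (n = 1, 2, …).
Setting n = 6 gives 25, 18, 7 characters in each block.

CCCCCCCCCCCCCCCCCCCCCCCCCYYYYYYYYYYYYYYYYYYGGGGGGG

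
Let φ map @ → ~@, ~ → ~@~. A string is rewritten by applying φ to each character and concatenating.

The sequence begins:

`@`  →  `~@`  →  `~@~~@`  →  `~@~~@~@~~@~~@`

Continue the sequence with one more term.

Rewriting the 13 symbols of ~@~~@~@~~@~~@ one by one yields ~@~ ~@ ~@~ ~@~ ~@ ~@~ ~@ ~@~ ~@~ ~@ ~@~ ~@~ ~@; concatenated:

~@~~@~@~~@~~@~@~~@~@~~@~~@~@~~@~~@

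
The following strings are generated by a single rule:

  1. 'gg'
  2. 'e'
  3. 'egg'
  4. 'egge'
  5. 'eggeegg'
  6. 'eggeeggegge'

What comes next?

eggeeggeggeeggeegg

Each term (from the third on) is the previous term followed by the one before it: term 3 = e·gg = egg.
So term 7 is eggeeggegge·eggeegg.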